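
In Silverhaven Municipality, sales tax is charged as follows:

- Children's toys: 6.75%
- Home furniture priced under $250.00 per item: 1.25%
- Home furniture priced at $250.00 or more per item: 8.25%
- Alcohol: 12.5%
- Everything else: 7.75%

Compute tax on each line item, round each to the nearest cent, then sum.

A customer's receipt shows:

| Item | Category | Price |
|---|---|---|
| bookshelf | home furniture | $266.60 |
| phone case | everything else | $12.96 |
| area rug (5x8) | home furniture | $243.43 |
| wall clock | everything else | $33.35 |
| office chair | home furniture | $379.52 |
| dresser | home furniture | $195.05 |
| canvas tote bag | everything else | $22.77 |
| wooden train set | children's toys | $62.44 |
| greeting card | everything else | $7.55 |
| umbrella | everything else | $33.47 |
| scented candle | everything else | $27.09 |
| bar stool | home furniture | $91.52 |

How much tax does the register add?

$74.75

Bookshelf $266.60: home furniture, $250.00 or more → 8.25% → $21.99
Phone case $12.96: everything else → 7.75% → $1.00
Area rug (5x8) $243.43: home furniture, under $250.00 → 1.25% → $3.04
Wall clock $33.35: everything else → 7.75% → $2.58
Office chair $379.52: home furniture, $250.00 or more → 8.25% → $31.31
Dresser $195.05: home furniture, under $250.00 → 1.25% → $2.44
Canvas tote bag $22.77: everything else → 7.75% → $1.76
Wooden train set $62.44: children's toys → 6.75% → $4.21
Greeting card $7.55: everything else → 7.75% → $0.59
Umbrella $33.47: everything else → 7.75% → $2.59
Scented candle $27.09: everything else → 7.75% → $2.10
Bar stool $91.52: home furniture, under $250.00 → 1.25% → $1.14
Total tax = $21.99 + $1.00 + $3.04 + $2.58 + $31.31 + $2.44 + $1.76 + $4.21 + $0.59 + $2.59 + $2.10 + $1.14 = $74.75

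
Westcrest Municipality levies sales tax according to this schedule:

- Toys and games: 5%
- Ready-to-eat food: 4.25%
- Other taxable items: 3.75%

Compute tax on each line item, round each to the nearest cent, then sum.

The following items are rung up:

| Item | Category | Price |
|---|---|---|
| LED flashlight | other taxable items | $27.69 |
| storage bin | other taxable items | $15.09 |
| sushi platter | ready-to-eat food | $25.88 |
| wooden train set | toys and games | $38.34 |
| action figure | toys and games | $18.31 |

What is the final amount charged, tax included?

LED flashlight $27.69: other taxable items → 3.75% → $1.04
Storage bin $15.09: other taxable items → 3.75% → $0.57
Sushi platter $25.88: ready-to-eat food → 4.25% → $1.10
Wooden train set $38.34: toys and games → 5% → $1.92
Action figure $18.31: toys and games → 5% → $0.92
Subtotal = $125.31; tax = $5.55; total due = $130.86

$130.86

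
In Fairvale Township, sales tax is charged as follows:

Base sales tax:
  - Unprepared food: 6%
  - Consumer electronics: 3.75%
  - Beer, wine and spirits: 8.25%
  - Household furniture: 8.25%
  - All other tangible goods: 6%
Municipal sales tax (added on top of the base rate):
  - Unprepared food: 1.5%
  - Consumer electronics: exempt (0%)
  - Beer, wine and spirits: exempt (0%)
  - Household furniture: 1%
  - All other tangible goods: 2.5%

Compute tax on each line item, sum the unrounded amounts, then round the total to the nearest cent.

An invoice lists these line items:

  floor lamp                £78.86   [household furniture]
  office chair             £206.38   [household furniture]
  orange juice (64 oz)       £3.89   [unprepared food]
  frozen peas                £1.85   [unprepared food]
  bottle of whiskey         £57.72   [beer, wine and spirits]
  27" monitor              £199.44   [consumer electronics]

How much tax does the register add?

Floor lamp £78.86: household furniture → 8.25% + 1% municipal = 9.25% → £7.29455
Office chair £206.38: household furniture → 8.25% + 1% municipal = 9.25% → £19.09015
Orange juice (64 oz) £3.89: unprepared food → 6% + 1.5% municipal = 7.5% → £0.29175
Frozen peas £1.85: unprepared food → 6% + 1.5% municipal = 7.5% → £0.13875
Bottle of whiskey £57.72: beer, wine and spirits → 8.25% + 0% municipal = 8.25% → £4.7619
27" monitor £199.44: consumer electronics → 3.75% + 0% municipal = 3.75% → £7.479
Unrounded tax sum = £39.0561 → £39.06

£39.06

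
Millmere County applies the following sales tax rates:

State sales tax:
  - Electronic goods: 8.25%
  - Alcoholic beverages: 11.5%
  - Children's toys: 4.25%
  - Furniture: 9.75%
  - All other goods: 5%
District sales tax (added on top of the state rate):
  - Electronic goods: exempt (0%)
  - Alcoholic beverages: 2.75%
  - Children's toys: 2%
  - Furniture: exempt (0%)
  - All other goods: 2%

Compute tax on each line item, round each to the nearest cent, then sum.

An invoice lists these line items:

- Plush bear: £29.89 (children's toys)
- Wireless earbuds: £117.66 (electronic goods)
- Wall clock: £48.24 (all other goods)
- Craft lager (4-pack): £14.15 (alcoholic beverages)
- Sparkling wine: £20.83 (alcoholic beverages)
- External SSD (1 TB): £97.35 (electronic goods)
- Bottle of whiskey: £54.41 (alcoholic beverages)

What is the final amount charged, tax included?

£418.26

Plush bear £29.89: children's toys → 4.25% + 2% district = 6.25% → £1.87
Wireless earbuds £117.66: electronic goods → 8.25% + 0% district = 8.25% → £9.71
Wall clock £48.24: all other goods → 5% + 2% district = 7% → £3.38
Craft lager (4-pack) £14.15: alcoholic beverages → 11.5% + 2.75% district = 14.25% → £2.02
Sparkling wine £20.83: alcoholic beverages → 11.5% + 2.75% district = 14.25% → £2.97
External SSD (1 TB) £97.35: electronic goods → 8.25% + 0% district = 8.25% → £8.03
Bottle of whiskey £54.41: alcoholic beverages → 11.5% + 2.75% district = 14.25% → £7.75
Subtotal = £382.53; tax = £35.73; total due = £418.26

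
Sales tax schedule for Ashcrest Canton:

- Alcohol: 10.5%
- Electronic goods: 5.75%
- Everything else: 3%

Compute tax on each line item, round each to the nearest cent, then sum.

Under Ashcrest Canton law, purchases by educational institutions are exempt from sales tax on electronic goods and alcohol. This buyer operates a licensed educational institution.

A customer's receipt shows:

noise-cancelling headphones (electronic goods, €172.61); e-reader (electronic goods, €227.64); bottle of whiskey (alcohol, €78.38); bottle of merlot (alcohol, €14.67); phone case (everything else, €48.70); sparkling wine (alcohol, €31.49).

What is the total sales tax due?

Noise-cancelling headphones €172.61: electronic goods, buyer-exempt → 0% → €0.00
E-reader €227.64: electronic goods, buyer-exempt → 0% → €0.00
Bottle of whiskey €78.38: alcohol, buyer-exempt → 0% → €0.00
Bottle of merlot €14.67: alcohol, buyer-exempt → 0% → €0.00
Phone case €48.70: everything else → 3% → €1.46
Sparkling wine €31.49: alcohol, buyer-exempt → 0% → €0.00
Total tax = €1.46

€1.46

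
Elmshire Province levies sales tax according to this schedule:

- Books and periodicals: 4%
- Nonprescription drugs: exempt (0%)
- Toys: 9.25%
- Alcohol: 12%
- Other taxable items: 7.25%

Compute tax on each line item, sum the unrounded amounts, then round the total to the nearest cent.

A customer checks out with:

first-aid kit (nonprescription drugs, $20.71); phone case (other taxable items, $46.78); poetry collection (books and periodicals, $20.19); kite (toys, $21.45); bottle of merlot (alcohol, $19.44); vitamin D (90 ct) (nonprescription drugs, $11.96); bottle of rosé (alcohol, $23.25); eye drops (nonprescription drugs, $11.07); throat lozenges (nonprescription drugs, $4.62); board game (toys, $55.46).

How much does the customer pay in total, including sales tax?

First-aid kit $20.71: nonprescription drugs → 0% → $0.00
Phone case $46.78: other taxable items → 7.25% → $3.39155
Poetry collection $20.19: books and periodicals → 4% → $0.8076
Kite $21.45: toys → 9.25% → $1.984125
Bottle of merlot $19.44: alcohol → 12% → $2.3328
Vitamin D (90 ct) $11.96: nonprescription drugs → 0% → $0.00
Bottle of rosé $23.25: alcohol → 12% → $2.79
Eye drops $11.07: nonprescription drugs → 0% → $0.00
Throat lozenges $4.62: nonprescription drugs → 0% → $0.00
Board game $55.46: toys → 9.25% → $5.13005
Subtotal = $234.93; unrounded tax = $16.436125 → $16.44; total due = $251.37

$251.37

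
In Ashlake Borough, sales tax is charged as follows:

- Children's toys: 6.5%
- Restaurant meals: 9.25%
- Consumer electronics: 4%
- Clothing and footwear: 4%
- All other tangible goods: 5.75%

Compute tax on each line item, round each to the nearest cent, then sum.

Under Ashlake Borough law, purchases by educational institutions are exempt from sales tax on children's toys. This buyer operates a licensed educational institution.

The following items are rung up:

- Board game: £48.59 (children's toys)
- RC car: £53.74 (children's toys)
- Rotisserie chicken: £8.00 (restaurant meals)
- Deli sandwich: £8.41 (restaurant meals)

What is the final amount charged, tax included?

£120.26

Board game £48.59: children's toys, buyer-exempt → 0% → £0.00
RC car £53.74: children's toys, buyer-exempt → 0% → £0.00
Rotisserie chicken £8.00: restaurant meals → 9.25% → £0.74
Deli sandwich £8.41: restaurant meals → 9.25% → £0.78
Subtotal = £118.74; tax = £1.52; total due = £120.26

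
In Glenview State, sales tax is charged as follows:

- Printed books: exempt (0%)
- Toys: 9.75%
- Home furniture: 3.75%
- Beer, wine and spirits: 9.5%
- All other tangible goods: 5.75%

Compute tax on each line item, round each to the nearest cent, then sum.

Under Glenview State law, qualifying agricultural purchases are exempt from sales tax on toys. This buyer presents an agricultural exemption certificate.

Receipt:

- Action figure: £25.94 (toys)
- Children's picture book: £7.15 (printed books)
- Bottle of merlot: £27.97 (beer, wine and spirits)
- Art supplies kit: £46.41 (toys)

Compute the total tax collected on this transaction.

£2.66

Action figure £25.94: toys, buyer-exempt → 0% → £0.00
Children's picture book £7.15: printed books → 0% → £0.00
Bottle of merlot £27.97: beer, wine and spirits → 9.5% → £2.66
Art supplies kit £46.41: toys, buyer-exempt → 0% → £0.00
Total tax = £2.66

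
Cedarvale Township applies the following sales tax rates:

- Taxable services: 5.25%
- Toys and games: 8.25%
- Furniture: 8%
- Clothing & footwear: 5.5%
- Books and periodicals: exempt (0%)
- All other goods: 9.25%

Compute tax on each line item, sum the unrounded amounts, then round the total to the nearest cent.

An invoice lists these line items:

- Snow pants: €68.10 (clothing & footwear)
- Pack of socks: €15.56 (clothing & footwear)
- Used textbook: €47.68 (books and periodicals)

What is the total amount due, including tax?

Snow pants €68.10: clothing & footwear → 5.5% → €3.7455
Pack of socks €15.56: clothing & footwear → 5.5% → €0.8558
Used textbook €47.68: books and periodicals → 0% → €0.00
Subtotal = €131.34; unrounded tax = €4.6013 → €4.60; total due = €135.94

€135.94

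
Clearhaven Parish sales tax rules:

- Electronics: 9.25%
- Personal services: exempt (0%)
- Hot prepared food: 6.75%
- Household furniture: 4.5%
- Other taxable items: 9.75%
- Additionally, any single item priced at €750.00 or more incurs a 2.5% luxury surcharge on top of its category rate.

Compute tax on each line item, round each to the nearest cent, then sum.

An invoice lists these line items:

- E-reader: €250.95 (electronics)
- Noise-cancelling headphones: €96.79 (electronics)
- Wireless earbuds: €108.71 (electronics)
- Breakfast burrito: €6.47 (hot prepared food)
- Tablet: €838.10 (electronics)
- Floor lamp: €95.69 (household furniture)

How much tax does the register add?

€145.45

E-reader €250.95: electronics → 9.25% → €23.21
Noise-cancelling headphones €96.79: electronics → 9.25% → €8.95
Wireless earbuds €108.71: electronics → 9.25% → €10.06
Breakfast burrito €6.47: hot prepared food → 6.75% → €0.44
Tablet €838.10: electronics → 9.25% + 2.5% surcharge = 11.75% → €98.48
Floor lamp €95.69: household furniture → 4.5% → €4.31
Total tax = €23.21 + €8.95 + €10.06 + €0.44 + €98.48 + €4.31 = €145.45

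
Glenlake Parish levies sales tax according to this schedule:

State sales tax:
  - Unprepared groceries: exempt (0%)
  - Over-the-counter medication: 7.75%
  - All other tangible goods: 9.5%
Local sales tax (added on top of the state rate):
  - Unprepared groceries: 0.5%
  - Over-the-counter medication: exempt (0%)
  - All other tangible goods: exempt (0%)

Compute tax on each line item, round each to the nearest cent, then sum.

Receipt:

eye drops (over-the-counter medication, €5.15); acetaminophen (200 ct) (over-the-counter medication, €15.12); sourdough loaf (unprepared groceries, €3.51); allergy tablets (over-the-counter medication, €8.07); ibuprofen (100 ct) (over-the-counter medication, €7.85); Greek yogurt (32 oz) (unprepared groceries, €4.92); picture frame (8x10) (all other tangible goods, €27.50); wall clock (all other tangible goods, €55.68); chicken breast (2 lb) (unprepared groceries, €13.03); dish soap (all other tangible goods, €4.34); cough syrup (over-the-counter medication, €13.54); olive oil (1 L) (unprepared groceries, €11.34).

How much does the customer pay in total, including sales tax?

€182.39

Eye drops €5.15: over-the-counter medication → 7.75% + 0% local = 7.75% → €0.40
Acetaminophen (200 ct) €15.12: over-the-counter medication → 7.75% + 0% local = 7.75% → €1.17
Sourdough loaf €3.51: unprepared groceries → 0% + 0.5% local = 0.5% → €0.02
Allergy tablets €8.07: over-the-counter medication → 7.75% + 0% local = 7.75% → €0.63
Ibuprofen (100 ct) €7.85: over-the-counter medication → 7.75% + 0% local = 7.75% → €0.61
Greek yogurt (32 oz) €4.92: unprepared groceries → 0% + 0.5% local = 0.5% → €0.02
Picture frame (8x10) €27.50: all other tangible goods → 9.5% + 0% local = 9.5% → €2.61
Wall clock €55.68: all other tangible goods → 9.5% + 0% local = 9.5% → €5.29
Chicken breast (2 lb) €13.03: unprepared groceries → 0% + 0.5% local = 0.5% → €0.07
Dish soap €4.34: all other tangible goods → 9.5% + 0% local = 9.5% → €0.41
Cough syrup €13.54: over-the-counter medication → 7.75% + 0% local = 7.75% → €1.05
Olive oil (1 L) €11.34: unprepared groceries → 0% + 0.5% local = 0.5% → €0.06
Subtotal = €170.05; tax = €12.34; total due = €182.39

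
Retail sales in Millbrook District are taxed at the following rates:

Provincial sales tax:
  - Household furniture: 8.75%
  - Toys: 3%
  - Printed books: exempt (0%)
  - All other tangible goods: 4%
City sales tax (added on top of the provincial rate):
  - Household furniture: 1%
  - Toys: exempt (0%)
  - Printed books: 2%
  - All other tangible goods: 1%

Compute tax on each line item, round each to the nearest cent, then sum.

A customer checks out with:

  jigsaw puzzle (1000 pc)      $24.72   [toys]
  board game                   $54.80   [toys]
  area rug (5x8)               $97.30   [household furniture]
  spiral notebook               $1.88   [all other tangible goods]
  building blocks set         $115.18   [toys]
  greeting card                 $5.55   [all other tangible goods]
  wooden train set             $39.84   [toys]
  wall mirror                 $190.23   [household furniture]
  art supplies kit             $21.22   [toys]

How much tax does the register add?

$36.09

Jigsaw puzzle (1000 pc) $24.72: toys → 3% + 0% city = 3% → $0.74
Board game $54.80: toys → 3% + 0% city = 3% → $1.64
Area rug (5x8) $97.30: household furniture → 8.75% + 1% city = 9.75% → $9.49
Spiral notebook $1.88: all other tangible goods → 4% + 1% city = 5% → $0.09
Building blocks set $115.18: toys → 3% + 0% city = 3% → $3.46
Greeting card $5.55: all other tangible goods → 4% + 1% city = 5% → $0.28
Wooden train set $39.84: toys → 3% + 0% city = 3% → $1.20
Wall mirror $190.23: household furniture → 8.75% + 1% city = 9.75% → $18.55
Art supplies kit $21.22: toys → 3% + 0% city = 3% → $0.64
Total tax = $0.74 + $1.64 + $9.49 + $0.09 + $3.46 + $0.28 + $1.20 + $18.55 + $0.64 = $36.09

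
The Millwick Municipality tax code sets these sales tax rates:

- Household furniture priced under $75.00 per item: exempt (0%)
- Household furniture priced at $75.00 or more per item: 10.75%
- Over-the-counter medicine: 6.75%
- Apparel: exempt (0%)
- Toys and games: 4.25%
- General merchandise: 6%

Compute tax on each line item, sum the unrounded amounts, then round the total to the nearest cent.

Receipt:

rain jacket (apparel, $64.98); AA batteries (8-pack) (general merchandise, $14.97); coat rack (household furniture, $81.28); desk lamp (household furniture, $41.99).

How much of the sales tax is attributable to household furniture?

$8.74

Coat rack $81.28: household furniture, $75.00 or more → 10.75% → $8.7376
Desk lamp $41.99: household furniture, under $75.00 → 0% → $0.00
Tax on household furniture: unrounded sum = $8.7376 → $8.74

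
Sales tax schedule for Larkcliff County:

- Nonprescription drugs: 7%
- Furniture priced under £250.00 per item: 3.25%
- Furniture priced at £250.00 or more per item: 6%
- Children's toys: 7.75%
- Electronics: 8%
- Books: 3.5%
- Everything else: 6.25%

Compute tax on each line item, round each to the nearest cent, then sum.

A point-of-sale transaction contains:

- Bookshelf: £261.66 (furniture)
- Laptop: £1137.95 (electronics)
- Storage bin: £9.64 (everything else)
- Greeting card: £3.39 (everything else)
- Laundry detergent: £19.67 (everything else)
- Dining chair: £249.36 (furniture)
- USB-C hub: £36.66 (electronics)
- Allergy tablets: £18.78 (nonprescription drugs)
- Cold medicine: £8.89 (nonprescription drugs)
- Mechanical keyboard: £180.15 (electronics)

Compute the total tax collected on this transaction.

Bookshelf £261.66: furniture, £250.00 or more → 6% → £15.70
Laptop £1137.95: electronics → 8% → £91.04
Storage bin £9.64: everything else → 6.25% → £0.60
Greeting card £3.39: everything else → 6.25% → £0.21
Laundry detergent £19.67: everything else → 6.25% → £1.23
Dining chair £249.36: furniture, under £250.00 → 3.25% → £8.10
USB-C hub £36.66: electronics → 8% → £2.93
Allergy tablets £18.78: nonprescription drugs → 7% → £1.31
Cold medicine £8.89: nonprescription drugs → 7% → £0.62
Mechanical keyboard £180.15: electronics → 8% → £14.41
Total tax = £15.70 + £91.04 + £0.60 + £0.21 + £1.23 + £8.10 + £2.93 + £1.31 + £0.62 + £14.41 = £136.15

£136.15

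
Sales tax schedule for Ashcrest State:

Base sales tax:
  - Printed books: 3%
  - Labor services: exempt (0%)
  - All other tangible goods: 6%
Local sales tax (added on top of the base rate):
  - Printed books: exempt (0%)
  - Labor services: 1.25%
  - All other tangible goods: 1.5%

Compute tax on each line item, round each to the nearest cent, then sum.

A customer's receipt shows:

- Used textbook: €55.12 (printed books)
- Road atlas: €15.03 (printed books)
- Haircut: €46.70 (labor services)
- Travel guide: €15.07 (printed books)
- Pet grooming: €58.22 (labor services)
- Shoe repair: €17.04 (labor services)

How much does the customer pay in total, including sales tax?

€211.25

Used textbook €55.12: printed books → 3% + 0% local = 3% → €1.65
Road atlas €15.03: printed books → 3% + 0% local = 3% → €0.45
Haircut €46.70: labor services → 0% + 1.25% local = 1.25% → €0.58
Travel guide €15.07: printed books → 3% + 0% local = 3% → €0.45
Pet grooming €58.22: labor services → 0% + 1.25% local = 1.25% → €0.73
Shoe repair €17.04: labor services → 0% + 1.25% local = 1.25% → €0.21
Subtotal = €207.18; tax = €4.07; total due = €211.25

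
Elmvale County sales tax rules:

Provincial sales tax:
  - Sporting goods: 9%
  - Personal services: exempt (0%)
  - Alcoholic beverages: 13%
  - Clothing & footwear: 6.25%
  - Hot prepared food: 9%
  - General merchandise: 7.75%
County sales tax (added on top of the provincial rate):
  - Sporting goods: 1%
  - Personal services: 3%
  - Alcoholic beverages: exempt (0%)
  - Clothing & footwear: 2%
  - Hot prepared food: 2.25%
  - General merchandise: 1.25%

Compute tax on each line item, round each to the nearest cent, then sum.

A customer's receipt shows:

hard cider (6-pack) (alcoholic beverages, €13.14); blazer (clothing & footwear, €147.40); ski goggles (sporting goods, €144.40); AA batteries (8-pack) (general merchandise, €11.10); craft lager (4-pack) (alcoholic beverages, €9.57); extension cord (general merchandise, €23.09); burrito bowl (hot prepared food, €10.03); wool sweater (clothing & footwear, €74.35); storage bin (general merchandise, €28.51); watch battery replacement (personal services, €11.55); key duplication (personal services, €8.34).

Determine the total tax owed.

Hard cider (6-pack) €13.14: alcoholic beverages → 13% + 0% county = 13% → €1.71
Blazer €147.40: clothing & footwear → 6.25% + 2% county = 8.25% → €12.16
Ski goggles €144.40: sporting goods → 9% + 1% county = 10% → €14.44
AA batteries (8-pack) €11.10: general merchandise → 7.75% + 1.25% county = 9% → €1.00
Craft lager (4-pack) €9.57: alcoholic beverages → 13% + 0% county = 13% → €1.24
Extension cord €23.09: general merchandise → 7.75% + 1.25% county = 9% → €2.08
Burrito bowl €10.03: hot prepared food → 9% + 2.25% county = 11.25% → €1.13
Wool sweater €74.35: clothing & footwear → 6.25% + 2% county = 8.25% → €6.13
Storage bin €28.51: general merchandise → 7.75% + 1.25% county = 9% → €2.57
Watch battery replacement €11.55: personal services → 0% + 3% county = 3% → €0.35
Key duplication €8.34: personal services → 0% + 3% county = 3% → €0.25
Total tax = €1.71 + €12.16 + €14.44 + €1.00 + €1.24 + €2.08 + €1.13 + €6.13 + €2.57 + €0.35 + €0.25 = €43.06

€43.06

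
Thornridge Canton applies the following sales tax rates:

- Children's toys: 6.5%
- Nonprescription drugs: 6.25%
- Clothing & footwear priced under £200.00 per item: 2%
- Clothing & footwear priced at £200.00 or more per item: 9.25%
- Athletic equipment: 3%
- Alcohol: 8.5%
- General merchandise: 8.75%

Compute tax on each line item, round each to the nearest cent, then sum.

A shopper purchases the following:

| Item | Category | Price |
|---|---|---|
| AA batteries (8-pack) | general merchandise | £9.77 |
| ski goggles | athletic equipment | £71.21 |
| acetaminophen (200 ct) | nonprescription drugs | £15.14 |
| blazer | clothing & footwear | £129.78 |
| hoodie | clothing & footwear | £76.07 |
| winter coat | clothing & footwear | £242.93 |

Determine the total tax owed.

£30.53

AA batteries (8-pack) £9.77: general merchandise → 8.75% → £0.85
Ski goggles £71.21: athletic equipment → 3% → £2.14
Acetaminophen (200 ct) £15.14: nonprescription drugs → 6.25% → £0.95
Blazer £129.78: clothing & footwear, under £200.00 → 2% → £2.60
Hoodie £76.07: clothing & footwear, under £200.00 → 2% → £1.52
Winter coat £242.93: clothing & footwear, £200.00 or more → 9.25% → £22.47
Total tax = £0.85 + £2.14 + £0.95 + £2.60 + £1.52 + £22.47 = £30.53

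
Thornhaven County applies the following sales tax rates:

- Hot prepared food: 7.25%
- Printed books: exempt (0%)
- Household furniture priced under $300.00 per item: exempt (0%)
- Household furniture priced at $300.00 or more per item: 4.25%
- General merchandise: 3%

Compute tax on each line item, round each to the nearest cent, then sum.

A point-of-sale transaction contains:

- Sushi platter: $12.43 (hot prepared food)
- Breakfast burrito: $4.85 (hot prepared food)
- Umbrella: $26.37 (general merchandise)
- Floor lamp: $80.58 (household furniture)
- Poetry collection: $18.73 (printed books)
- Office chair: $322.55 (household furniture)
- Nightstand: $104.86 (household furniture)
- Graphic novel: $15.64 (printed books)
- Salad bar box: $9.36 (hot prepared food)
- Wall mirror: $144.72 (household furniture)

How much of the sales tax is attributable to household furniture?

Floor lamp $80.58: household furniture, under $300.00 → 0% → $0.00
Office chair $322.55: household furniture, $300.00 or more → 4.25% → $13.71
Nightstand $104.86: household furniture, under $300.00 → 0% → $0.00
Wall mirror $144.72: household furniture, under $300.00 → 0% → $0.00
Tax on household furniture = $0.00 + $13.71 + $0.00 + $0.00 = $13.71

$13.71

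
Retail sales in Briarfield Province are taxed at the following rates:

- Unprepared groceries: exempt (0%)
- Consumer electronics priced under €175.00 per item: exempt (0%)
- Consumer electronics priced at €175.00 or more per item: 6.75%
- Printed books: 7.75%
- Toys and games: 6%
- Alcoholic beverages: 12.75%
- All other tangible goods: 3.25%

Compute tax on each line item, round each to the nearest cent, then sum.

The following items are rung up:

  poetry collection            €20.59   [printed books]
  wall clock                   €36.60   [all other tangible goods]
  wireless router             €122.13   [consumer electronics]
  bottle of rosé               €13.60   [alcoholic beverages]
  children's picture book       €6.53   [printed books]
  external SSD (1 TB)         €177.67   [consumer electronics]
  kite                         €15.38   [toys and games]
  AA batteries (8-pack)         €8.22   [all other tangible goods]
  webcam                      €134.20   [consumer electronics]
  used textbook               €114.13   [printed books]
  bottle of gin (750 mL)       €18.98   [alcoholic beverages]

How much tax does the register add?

Poetry collection €20.59: printed books → 7.75% → €1.60
Wall clock €36.60: all other tangible goods → 3.25% → €1.19
Wireless router €122.13: consumer electronics, under €175.00 → 0% → €0.00
Bottle of rosé €13.60: alcoholic beverages → 12.75% → €1.73
Children's picture book €6.53: printed books → 7.75% → €0.51
External SSD (1 TB) €177.67: consumer electronics, €175.00 or more → 6.75% → €11.99
Kite €15.38: toys and games → 6% → €0.92
AA batteries (8-pack) €8.22: all other tangible goods → 3.25% → €0.27
Webcam €134.20: consumer electronics, under €175.00 → 0% → €0.00
Used textbook €114.13: printed books → 7.75% → €8.85
Bottle of gin (750 mL) €18.98: alcoholic beverages → 12.75% → €2.42
Total tax = €1.60 + €1.19 + €1.73 + €0.51 + €11.99 + €0.92 + €0.27 + €8.85 + €2.42 = €29.48

€29.48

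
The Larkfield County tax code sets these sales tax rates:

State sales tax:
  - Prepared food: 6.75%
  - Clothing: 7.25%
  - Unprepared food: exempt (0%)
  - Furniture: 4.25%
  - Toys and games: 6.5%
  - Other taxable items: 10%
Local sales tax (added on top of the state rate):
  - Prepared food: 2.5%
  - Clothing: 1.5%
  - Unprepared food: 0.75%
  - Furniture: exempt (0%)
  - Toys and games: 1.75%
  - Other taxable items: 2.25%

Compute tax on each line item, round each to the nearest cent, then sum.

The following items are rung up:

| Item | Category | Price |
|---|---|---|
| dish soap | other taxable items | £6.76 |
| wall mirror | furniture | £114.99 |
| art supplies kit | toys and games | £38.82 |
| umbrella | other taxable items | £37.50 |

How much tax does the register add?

£13.51

Dish soap £6.76: other taxable items → 10% + 2.25% local = 12.25% → £0.83
Wall mirror £114.99: furniture → 4.25% + 0% local = 4.25% → £4.89
Art supplies kit £38.82: toys and games → 6.5% + 1.75% local = 8.25% → £3.20
Umbrella £37.50: other taxable items → 10% + 2.25% local = 12.25% → £4.59
Total tax = £0.83 + £4.89 + £3.20 + £4.59 = £13.51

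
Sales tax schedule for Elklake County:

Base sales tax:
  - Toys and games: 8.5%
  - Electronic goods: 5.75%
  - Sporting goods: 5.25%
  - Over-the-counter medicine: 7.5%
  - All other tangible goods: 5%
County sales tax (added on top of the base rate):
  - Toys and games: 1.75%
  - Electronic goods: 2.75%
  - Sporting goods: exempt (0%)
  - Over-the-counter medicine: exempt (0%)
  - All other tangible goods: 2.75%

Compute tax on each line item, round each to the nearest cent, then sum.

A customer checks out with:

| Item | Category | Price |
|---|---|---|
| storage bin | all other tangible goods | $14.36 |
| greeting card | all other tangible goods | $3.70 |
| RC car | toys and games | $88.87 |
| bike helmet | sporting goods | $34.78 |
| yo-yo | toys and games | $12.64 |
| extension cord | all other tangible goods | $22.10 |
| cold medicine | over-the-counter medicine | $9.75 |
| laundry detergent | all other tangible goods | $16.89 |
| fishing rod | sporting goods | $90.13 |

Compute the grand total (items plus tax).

$315.34

Storage bin $14.36: all other tangible goods → 5% + 2.75% county = 7.75% → $1.11
Greeting card $3.70: all other tangible goods → 5% + 2.75% county = 7.75% → $0.29
RC car $88.87: toys and games → 8.5% + 1.75% county = 10.25% → $9.11
Bike helmet $34.78: sporting goods → 5.25% + 0% county = 5.25% → $1.83
Yo-yo $12.64: toys and games → 8.5% + 1.75% county = 10.25% → $1.30
Extension cord $22.10: all other tangible goods → 5% + 2.75% county = 7.75% → $1.71
Cold medicine $9.75: over-the-counter medicine → 7.5% + 0% county = 7.5% → $0.73
Laundry detergent $16.89: all other tangible goods → 5% + 2.75% county = 7.75% → $1.31
Fishing rod $90.13: sporting goods → 5.25% + 0% county = 5.25% → $4.73
Subtotal = $293.22; tax = $22.12; total due = $315.34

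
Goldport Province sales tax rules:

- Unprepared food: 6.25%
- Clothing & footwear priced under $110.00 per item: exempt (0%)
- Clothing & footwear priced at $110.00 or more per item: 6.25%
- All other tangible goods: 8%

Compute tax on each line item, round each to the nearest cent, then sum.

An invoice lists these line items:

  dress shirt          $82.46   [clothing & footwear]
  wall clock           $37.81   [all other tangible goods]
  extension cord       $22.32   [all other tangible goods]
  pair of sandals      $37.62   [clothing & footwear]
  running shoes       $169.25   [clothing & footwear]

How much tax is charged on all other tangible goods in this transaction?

$4.81

Wall clock $37.81: all other tangible goods → 8% → $3.02
Extension cord $22.32: all other tangible goods → 8% → $1.79
Tax on all other tangible goods = $3.02 + $1.79 = $4.81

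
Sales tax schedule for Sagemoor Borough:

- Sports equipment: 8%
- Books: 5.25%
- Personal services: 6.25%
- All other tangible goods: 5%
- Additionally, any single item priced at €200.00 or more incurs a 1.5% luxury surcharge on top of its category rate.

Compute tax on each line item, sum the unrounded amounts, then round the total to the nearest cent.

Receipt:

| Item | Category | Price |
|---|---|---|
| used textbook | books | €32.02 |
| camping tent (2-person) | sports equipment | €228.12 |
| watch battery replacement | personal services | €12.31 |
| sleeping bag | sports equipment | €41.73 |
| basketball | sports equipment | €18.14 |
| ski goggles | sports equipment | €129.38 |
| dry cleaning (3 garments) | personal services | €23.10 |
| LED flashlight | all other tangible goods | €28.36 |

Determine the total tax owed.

Used textbook €32.02: books → 5.25% → €1.68105
Camping tent (2-person) €228.12: sports equipment → 8% + 1.5% surcharge = 9.5% → €21.6714
Watch battery replacement €12.31: personal services → 6.25% → €0.769375
Sleeping bag €41.73: sports equipment → 8% → €3.3384
Basketball €18.14: sports equipment → 8% → €1.4512
Ski goggles €129.38: sports equipment → 8% → €10.3504
Dry cleaning (3 garments) €23.10: personal services → 6.25% → €1.44375
LED flashlight €28.36: all other tangible goods → 5% → €1.418
Unrounded tax sum = €42.123575 → €42.12

€42.12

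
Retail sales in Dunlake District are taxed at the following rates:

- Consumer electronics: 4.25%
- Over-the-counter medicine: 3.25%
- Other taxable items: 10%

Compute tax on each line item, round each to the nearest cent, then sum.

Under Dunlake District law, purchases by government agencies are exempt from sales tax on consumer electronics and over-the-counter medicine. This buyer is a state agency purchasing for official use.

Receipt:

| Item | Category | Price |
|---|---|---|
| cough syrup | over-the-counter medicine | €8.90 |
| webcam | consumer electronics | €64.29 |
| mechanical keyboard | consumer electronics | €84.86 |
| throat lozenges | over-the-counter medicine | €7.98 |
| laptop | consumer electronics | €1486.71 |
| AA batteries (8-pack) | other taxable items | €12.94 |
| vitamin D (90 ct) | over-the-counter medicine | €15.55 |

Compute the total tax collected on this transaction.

€1.29

Cough syrup €8.90: over-the-counter medicine, buyer-exempt → 0% → €0.00
Webcam €64.29: consumer electronics, buyer-exempt → 0% → €0.00
Mechanical keyboard €84.86: consumer electronics, buyer-exempt → 0% → €0.00
Throat lozenges €7.98: over-the-counter medicine, buyer-exempt → 0% → €0.00
Laptop €1486.71: consumer electronics, buyer-exempt → 0% → €0.00
AA batteries (8-pack) €12.94: other taxable items → 10% → €1.29
Vitamin D (90 ct) €15.55: over-the-counter medicine, buyer-exempt → 0% → €0.00
Total tax = €1.29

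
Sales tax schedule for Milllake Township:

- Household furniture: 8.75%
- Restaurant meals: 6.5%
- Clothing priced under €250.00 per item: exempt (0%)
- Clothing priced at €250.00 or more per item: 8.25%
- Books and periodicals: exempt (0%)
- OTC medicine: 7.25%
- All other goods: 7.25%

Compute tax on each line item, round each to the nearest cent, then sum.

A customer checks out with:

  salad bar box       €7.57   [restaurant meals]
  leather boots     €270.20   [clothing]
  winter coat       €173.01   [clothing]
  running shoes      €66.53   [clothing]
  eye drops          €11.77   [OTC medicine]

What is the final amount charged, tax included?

€552.71

Salad bar box €7.57: restaurant meals → 6.5% → €0.49
Leather boots €270.20: clothing, €250.00 or more → 8.25% → €22.29
Winter coat €173.01: clothing, under €250.00 → 0% → €0.00
Running shoes €66.53: clothing, under €250.00 → 0% → €0.00
Eye drops €11.77: OTC medicine → 7.25% → €0.85
Subtotal = €529.08; tax = €23.63; total due = €552.71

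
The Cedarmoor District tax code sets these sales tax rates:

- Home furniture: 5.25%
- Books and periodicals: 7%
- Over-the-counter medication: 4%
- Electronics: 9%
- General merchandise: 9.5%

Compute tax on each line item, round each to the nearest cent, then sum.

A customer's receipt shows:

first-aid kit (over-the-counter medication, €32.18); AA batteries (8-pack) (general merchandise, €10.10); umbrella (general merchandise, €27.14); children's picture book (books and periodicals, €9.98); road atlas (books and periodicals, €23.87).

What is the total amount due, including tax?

First-aid kit €32.18: over-the-counter medication → 4% → €1.29
AA batteries (8-pack) €10.10: general merchandise → 9.5% → €0.96
Umbrella €27.14: general merchandise → 9.5% → €2.58
Children's picture book €9.98: books and periodicals → 7% → €0.70
Road atlas €23.87: books and periodicals → 7% → €1.67
Subtotal = €103.27; tax = €7.20; total due = €110.47

€110.47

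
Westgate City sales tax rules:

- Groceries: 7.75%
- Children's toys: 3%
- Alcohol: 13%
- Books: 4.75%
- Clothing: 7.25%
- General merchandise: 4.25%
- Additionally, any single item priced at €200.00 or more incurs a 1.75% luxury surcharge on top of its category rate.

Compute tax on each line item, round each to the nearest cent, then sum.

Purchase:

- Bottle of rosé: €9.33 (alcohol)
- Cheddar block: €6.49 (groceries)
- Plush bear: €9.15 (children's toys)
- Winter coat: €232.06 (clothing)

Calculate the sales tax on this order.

€22.87

Bottle of rosé €9.33: alcohol → 13% → €1.21
Cheddar block €6.49: groceries → 7.75% → €0.50
Plush bear €9.15: children's toys → 3% → €0.27
Winter coat €232.06: clothing → 7.25% + 1.75% surcharge = 9% → €20.89
Total tax = €1.21 + €0.50 + €0.27 + €20.89 = €22.87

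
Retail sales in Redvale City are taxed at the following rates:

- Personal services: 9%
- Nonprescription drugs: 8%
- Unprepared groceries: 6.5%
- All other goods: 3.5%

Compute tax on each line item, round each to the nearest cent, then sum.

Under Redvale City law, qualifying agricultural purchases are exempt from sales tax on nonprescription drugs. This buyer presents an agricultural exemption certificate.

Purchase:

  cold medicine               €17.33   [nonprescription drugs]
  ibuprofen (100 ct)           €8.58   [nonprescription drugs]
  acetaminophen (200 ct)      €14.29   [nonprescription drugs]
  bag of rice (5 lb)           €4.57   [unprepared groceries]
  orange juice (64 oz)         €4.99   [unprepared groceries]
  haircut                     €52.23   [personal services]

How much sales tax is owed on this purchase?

Cold medicine €17.33: nonprescription drugs, buyer-exempt → 0% → €0.00
Ibuprofen (100 ct) €8.58: nonprescription drugs, buyer-exempt → 0% → €0.00
Acetaminophen (200 ct) €14.29: nonprescription drugs, buyer-exempt → 0% → €0.00
Bag of rice (5 lb) €4.57: unprepared groceries → 6.5% → €0.30
Orange juice (64 oz) €4.99: unprepared groceries → 6.5% → €0.32
Haircut €52.23: personal services → 9% → €4.70
Total tax = €0.30 + €0.32 + €4.70 = €5.32

€5.32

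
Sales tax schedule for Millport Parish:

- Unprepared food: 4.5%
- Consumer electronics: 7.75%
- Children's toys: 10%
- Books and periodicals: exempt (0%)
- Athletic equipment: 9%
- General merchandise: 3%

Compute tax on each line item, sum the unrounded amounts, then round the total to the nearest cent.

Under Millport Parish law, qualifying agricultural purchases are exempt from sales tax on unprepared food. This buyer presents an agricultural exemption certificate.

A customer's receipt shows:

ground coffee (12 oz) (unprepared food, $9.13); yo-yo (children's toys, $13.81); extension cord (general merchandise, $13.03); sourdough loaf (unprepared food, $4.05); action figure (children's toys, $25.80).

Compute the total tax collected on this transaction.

$4.35

Ground coffee (12 oz) $9.13: unprepared food, buyer-exempt → 0% → $0.00
Yo-yo $13.81: children's toys → 10% → $1.381
Extension cord $13.03: general merchandise → 3% → $0.3909
Sourdough loaf $4.05: unprepared food, buyer-exempt → 0% → $0.00
Action figure $25.80: children's toys → 10% → $2.58
Unrounded tax sum = $4.3519 → $4.35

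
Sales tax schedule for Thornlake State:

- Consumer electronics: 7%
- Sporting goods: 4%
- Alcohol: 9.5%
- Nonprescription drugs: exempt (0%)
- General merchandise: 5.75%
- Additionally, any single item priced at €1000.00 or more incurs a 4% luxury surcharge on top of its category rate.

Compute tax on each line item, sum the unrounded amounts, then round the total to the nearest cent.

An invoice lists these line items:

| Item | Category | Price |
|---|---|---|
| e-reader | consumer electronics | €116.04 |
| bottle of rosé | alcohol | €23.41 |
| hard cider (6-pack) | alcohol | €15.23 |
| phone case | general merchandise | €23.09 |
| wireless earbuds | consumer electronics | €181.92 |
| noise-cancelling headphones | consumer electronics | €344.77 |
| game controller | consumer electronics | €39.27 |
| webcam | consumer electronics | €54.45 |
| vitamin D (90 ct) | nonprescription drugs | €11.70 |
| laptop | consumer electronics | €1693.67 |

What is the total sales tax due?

€242.85

E-reader €116.04: consumer electronics → 7% → €8.1228
Bottle of rosé €23.41: alcohol → 9.5% → €2.22395
Hard cider (6-pack) €15.23: alcohol → 9.5% → €1.44685
Phone case €23.09: general merchandise → 5.75% → €1.327675
Wireless earbuds €181.92: consumer electronics → 7% → €12.7344
Noise-cancelling headphones €344.77: consumer electronics → 7% → €24.1339
Game controller €39.27: consumer electronics → 7% → €2.7489
Webcam €54.45: consumer electronics → 7% → €3.8115
Vitamin D (90 ct) €11.70: nonprescription drugs → 0% → €0.00
Laptop €1693.67: consumer electronics → 7% + 4% surcharge = 11% → €186.3037
Unrounded tax sum = €242.853675 → €242.85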